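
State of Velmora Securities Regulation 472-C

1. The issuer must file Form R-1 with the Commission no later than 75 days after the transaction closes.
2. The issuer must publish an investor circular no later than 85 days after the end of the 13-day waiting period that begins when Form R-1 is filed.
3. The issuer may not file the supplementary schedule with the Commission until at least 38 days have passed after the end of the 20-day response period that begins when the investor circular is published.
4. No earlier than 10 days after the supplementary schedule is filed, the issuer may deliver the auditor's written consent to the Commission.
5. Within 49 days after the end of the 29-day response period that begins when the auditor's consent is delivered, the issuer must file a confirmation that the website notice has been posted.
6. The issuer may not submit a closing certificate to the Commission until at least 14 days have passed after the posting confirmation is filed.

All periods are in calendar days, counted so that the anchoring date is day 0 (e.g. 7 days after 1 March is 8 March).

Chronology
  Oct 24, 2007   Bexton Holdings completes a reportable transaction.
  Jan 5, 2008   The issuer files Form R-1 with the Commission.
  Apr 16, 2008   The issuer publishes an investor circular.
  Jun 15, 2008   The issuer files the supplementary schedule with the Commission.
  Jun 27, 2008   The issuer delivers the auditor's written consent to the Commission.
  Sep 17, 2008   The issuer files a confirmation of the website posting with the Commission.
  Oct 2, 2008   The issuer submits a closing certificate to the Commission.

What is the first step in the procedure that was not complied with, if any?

(1) due by Oct 24, 2007 + 75 days = Jan 7, 2008; completed Jan 5, 2008, before the deadline.
(2) due by Jan 18, 2008 + 85 days = Apr 12, 2008; done Apr 16, 2008 — 4 days late.

Step 2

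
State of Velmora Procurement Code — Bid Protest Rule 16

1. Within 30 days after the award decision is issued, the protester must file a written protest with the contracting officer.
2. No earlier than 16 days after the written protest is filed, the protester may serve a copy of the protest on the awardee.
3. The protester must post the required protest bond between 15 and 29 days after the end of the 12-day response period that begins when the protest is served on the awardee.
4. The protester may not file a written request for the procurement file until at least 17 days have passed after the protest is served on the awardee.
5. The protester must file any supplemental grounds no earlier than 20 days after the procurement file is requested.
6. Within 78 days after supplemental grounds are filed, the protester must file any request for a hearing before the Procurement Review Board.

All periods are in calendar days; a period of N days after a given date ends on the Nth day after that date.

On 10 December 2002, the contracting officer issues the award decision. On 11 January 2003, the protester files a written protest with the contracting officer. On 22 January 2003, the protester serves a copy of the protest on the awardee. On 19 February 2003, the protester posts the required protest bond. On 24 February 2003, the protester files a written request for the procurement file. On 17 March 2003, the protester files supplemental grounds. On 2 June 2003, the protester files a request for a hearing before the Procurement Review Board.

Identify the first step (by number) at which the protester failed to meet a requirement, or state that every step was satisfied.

Step 1

(1) due by 10 December 2002 + 30 days = 9 January 2003; done 11 January 2003 — 2 days late.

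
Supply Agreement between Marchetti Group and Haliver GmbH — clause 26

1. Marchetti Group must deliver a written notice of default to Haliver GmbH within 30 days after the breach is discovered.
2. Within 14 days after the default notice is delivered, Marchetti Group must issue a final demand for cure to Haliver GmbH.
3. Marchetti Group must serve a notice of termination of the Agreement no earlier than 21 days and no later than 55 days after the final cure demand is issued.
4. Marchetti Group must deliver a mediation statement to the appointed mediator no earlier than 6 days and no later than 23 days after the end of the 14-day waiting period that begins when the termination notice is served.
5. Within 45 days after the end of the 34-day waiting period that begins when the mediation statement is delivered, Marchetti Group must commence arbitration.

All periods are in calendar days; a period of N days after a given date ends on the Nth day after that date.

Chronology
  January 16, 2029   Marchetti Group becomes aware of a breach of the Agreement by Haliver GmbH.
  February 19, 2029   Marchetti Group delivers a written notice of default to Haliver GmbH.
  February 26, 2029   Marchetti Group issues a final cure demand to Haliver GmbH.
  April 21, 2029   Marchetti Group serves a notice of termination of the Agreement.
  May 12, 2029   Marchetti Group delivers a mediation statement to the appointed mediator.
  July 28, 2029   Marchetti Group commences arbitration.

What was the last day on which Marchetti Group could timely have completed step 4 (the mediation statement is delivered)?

The termination notice is served on April 21, 2029; the 14-day waiting period therefore ends May 5, 2029, and step 4 runs from that date. The window is 6–23 days after May 5, 2029; it closes on May 28, 2029.

May 28, 2029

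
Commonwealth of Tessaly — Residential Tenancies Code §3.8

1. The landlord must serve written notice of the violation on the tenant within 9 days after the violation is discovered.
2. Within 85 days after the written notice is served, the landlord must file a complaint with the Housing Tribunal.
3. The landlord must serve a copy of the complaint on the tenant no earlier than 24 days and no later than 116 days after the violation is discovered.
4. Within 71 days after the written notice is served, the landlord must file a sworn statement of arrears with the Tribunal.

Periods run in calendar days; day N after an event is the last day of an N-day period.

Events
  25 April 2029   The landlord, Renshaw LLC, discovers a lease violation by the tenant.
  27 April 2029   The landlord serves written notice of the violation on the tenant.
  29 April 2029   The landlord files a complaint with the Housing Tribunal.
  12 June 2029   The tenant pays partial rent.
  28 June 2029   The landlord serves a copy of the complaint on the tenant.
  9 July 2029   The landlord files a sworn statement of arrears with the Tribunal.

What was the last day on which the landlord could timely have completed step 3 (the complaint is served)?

19 August 2029

Step 3 runs from 25 April 2029, when the violation is discovered. The window is 24–116 days after 25 April 2029; it closes on 19 August 2029.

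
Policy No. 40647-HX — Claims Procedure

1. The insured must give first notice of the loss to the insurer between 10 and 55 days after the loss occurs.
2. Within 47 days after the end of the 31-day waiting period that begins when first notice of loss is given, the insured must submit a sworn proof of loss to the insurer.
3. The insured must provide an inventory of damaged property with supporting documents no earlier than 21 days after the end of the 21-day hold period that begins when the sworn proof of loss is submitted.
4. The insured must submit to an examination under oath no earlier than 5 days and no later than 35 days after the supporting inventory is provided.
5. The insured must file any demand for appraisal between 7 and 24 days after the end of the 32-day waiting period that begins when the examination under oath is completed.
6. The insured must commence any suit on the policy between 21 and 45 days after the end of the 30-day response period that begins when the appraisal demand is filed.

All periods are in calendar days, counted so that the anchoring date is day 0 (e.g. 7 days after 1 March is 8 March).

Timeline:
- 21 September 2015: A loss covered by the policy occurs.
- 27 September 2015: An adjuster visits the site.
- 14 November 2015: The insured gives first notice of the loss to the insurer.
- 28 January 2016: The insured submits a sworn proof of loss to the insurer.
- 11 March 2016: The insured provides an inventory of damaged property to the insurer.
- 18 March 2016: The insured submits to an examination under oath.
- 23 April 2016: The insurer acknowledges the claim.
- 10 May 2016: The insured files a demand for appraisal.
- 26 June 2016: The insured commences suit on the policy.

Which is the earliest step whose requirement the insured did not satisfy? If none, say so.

Step 6

Step 1: the window is 10–55 days after 21 September 2015 (when the loss occurs), so 1 October 2015 through 15 November 2015; done 14 November 2015 — within the window.
Step 2: 47 days after 15 December 2015 (end of the 31-day waiting period, which began when first notice of loss is given on 14 November 2015) is 31 January 2016; completed 28 January 2016, before the deadline.
Step 3: the earliest permitted date is 21 days after 18 February 2016 (end of the 21-day hold period, which began when the sworn proof of loss is submitted on 28 January 2016), i.e. 10 March 2016; done 11 March 2016, after the minimum wait.
Step 4: the window is 5–35 days after 11 March 2016 (when the supporting inventory is provided), so 16 March 2016 through 15 April 2016; 18 March 2016 falls inside that range.
Step 5: the window is 7–24 days after 19 April 2016 (end of the 32-day waiting period, which began when the examination under oath is completed on 18 March 2016), so 26 April 2016 through 13 May 2016; done 10 May 2016, which is between those dates.
Step 6: the window is 21–45 days after 9 June 2016 (end of the 30-day response period, which began when the appraisal demand is filed on 10 May 2016), so 30 June 2016 through 24 July 2016; done 26 June 2016 — 4 days before the window opened.
The analysis stops there.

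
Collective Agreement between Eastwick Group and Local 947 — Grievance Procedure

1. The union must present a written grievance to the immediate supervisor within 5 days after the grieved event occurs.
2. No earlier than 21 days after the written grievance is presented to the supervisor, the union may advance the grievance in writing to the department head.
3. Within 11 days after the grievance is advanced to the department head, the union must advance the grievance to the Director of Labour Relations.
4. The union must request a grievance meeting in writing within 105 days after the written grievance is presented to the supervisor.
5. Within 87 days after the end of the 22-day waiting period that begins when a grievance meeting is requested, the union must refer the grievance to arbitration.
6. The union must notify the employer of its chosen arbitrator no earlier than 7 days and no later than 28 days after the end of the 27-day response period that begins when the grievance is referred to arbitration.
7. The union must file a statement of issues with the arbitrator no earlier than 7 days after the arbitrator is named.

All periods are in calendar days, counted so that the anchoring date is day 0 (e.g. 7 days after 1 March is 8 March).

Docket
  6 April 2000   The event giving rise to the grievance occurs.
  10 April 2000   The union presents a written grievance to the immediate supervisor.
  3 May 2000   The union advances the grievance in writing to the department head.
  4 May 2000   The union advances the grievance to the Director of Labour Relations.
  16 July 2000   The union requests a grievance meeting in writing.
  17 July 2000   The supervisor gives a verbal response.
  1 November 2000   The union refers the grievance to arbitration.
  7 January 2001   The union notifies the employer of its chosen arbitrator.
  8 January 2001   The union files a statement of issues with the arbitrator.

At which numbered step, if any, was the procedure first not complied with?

Step 6

(1) due by 6 April 2000 + 5 days = 11 April 2000; 10 April 2000 is within that limit.
(2) permitted from 10 April 2000 + 21 days = 1 May 2000 onward; 3 May 2000 is on or after that date.
(3) due by 3 May 2000 + 11 days = 14 May 2000; 4 May 2000 is within that limit.
(4) due by 10 April 2000 + 105 days = 24 July 2000; completed 16 July 2000, before the deadline.
(5) due by 7 August 2000 + 87 days = 2 November 2000; completed 1 November 2000, before the deadline.
(6) the permitted window runs from 28 November 2000 + 7 = 5 December 2000 to 28 November 2000 + 28 = 26 December 2000; 7 January 2001 is 12 days past the end of the window.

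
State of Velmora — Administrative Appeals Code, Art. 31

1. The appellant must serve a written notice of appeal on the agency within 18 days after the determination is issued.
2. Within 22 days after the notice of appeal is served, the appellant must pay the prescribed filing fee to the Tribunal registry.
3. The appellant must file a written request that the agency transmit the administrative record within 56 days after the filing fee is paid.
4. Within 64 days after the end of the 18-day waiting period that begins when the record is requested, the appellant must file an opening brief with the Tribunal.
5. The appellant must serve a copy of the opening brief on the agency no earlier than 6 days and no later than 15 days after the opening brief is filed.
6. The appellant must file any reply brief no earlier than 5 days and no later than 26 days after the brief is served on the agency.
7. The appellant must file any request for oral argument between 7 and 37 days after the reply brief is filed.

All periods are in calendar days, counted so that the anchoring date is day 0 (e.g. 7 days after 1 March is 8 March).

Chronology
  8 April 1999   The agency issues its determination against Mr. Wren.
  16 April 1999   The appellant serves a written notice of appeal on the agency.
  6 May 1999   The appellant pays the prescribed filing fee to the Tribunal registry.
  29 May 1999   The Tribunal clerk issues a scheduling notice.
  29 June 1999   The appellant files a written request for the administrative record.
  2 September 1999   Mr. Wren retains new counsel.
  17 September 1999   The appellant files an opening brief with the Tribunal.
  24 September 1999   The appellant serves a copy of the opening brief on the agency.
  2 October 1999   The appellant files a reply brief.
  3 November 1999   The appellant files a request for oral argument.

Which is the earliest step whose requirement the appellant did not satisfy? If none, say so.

Step 1: 18 days after 8 April 1999 (when the determination is issued) is 26 April 1999; 16 April 1999 is within that limit.
Step 2: 22 days after 16 April 1999 (when the notice of appeal is served) is 8 May 1999; 6 May 1999 is within that limit.
Step 3: 56 days after 6 May 1999 (when the filing fee is paid) is 1 July 1999; completed 29 June 1999, before the deadline.
Step 4: 64 days after 17 July 1999 (end of the 18-day waiting period, which began when the record is requested on 29 June 1999) is 19 September 1999; 17 September 1999 is within that limit.
Step 5: the window is 6–15 days after 17 September 1999 (when the opening brief is filed), so 23 September 1999 through 2 October 1999; done 24 September 1999 — within the window.
Step 6: the window is 5–26 days after 24 September 1999 (when the brief is served on the agency), so 29 September 1999 through 20 October 1999; done 2 October 1999 — within the window.
Step 7: the window is 7–37 days after 2 October 1999 (when the reply brief is filed), so 9 October 1999 through 8 November 1999; 3 November 1999 falls inside that range.

None — every step was satisfied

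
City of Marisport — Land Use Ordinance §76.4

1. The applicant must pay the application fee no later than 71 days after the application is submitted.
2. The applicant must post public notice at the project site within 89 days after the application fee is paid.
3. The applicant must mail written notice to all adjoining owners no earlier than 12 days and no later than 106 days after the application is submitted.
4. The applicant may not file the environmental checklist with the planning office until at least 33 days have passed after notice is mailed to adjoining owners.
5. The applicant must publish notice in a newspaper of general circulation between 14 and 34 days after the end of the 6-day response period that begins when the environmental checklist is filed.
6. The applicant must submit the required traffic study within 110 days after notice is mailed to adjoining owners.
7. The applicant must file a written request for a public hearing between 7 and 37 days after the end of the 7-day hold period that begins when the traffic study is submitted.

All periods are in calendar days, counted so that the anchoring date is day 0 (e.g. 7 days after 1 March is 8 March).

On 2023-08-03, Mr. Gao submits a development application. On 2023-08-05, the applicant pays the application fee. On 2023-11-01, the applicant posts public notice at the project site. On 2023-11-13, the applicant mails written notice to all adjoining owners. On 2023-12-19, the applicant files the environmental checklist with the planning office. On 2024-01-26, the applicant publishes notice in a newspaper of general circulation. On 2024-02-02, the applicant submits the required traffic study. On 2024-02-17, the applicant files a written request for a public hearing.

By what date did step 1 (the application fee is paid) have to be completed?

Step 1 runs from 2023-08-03, when the application is submitted. 71 days after 2023-08-03 is 2023-10-13.

2023-10-13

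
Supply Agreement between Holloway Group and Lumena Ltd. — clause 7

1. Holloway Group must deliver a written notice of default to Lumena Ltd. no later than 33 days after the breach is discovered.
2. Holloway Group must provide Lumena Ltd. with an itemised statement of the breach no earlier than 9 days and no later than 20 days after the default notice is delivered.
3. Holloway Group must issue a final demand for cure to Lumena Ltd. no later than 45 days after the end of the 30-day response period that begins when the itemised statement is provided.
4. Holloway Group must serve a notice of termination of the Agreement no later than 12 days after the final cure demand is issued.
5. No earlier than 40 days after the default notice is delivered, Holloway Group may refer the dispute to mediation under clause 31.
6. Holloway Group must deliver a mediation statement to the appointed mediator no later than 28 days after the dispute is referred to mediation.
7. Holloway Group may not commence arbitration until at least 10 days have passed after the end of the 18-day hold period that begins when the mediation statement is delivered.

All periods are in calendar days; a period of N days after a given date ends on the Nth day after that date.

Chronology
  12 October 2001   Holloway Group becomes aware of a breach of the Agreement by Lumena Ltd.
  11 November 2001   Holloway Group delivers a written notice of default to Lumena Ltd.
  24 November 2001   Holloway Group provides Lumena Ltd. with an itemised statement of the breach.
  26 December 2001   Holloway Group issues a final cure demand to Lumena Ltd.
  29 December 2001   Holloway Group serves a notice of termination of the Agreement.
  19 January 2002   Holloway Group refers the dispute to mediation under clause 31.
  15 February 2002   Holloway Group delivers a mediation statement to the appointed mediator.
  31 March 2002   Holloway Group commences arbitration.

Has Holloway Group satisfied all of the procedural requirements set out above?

Yes

Step 1: 33 days after 12 October 2001 (when the breach is discovered) is 14 November 2001; 11 November 2001 is within that limit.
Step 2: the window is 9–20 days after 11 November 2001 (when the default notice is delivered), so 20 November 2001 through 1 December 2001; done 24 November 2001 — within the window.
Step 3: 45 days after 24 December 2001 (end of the 30-day response period, which began when the itemised statement is provided on 24 November 2001) is 7 February 2002; done 26 December 2001 — timely.
Step 4: 12 days after 26 December 2001 (when the final cure demand is issued) is 7 January 2002; completed 29 December 2001, before the deadline.
Step 5: the earliest permitted date is 40 days after 11 November 2001 (when the default notice is delivered), i.e. 21 December 2001; done 19 January 2002 — permitted.
Step 6: 28 days after 19 January 2002 (when the dispute is referred to mediation) is 16 February 2002; completed 15 February 2002, before the deadline.
Step 7: the earliest permitted date is 10 days after 5 March 2002 (end of the 18-day hold period, which began when the mediation statement is delivered on 15 February 2002), i.e. 15 March 2002; done 31 March 2002, after the minimum wait.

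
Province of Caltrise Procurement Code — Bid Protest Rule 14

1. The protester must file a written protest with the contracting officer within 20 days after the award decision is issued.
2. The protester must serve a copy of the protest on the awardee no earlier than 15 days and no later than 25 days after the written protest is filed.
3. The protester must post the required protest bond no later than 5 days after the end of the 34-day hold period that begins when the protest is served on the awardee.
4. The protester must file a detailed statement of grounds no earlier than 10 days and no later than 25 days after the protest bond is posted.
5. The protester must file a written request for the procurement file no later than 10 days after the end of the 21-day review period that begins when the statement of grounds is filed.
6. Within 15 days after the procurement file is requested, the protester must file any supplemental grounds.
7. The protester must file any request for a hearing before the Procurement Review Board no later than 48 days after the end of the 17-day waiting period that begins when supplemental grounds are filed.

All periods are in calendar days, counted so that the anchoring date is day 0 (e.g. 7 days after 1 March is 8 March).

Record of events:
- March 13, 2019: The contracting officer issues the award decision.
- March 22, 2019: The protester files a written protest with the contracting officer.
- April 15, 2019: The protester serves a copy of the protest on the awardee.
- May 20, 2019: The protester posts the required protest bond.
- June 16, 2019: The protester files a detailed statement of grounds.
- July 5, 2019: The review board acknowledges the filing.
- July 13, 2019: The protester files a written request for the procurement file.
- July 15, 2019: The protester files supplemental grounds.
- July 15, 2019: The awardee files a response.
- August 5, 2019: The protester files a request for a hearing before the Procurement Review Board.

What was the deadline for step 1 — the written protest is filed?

Step 1 runs from March 13, 2019, when the award decision is issued. 20 days after March 13, 2019 is April 2, 2019.

April 2, 2019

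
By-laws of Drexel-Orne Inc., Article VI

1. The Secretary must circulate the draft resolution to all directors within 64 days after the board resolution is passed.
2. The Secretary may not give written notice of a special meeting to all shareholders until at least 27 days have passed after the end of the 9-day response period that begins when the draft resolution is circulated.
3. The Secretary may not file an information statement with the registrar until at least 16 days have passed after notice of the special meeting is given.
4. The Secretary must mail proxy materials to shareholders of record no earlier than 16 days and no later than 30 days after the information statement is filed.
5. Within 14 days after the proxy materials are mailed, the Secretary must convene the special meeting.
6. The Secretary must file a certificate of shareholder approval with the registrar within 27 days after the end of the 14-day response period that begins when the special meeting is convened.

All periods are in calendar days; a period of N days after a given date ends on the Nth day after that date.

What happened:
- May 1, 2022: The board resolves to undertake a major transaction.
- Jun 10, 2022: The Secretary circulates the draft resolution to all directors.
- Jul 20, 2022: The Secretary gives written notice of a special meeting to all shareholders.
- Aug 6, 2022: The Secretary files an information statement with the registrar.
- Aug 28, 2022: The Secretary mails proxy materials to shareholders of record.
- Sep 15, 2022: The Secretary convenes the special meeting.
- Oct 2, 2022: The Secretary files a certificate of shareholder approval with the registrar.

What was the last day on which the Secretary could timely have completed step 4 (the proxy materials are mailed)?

Sep 5, 2022

Step 4 runs from Aug 6, 2022, when the information statement is filed. The window is 16–30 days after Aug 6, 2022; it closes on Sep 5, 2022.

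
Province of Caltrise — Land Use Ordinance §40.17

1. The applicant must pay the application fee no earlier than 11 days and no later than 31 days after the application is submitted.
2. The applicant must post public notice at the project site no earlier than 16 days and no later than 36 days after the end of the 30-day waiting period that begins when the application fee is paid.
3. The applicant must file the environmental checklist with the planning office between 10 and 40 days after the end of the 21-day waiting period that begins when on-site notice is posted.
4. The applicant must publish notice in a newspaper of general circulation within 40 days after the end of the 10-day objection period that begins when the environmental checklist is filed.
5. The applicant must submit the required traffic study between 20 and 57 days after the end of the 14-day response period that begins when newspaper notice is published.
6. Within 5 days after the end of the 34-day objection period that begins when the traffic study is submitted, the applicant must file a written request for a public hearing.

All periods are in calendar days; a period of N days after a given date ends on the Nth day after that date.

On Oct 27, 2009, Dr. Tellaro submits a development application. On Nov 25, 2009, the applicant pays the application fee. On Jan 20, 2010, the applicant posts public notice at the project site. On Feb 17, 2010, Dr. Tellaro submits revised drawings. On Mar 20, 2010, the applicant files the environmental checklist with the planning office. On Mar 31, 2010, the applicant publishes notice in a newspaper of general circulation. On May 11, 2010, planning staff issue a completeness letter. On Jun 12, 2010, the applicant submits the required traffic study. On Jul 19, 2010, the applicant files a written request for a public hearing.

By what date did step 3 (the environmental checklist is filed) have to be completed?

On-site notice is posted on Jan 20, 2010; the 21-day waiting period therefore ends Feb 10, 2010, and step 3 runs from that date. The window is 10–40 days after Feb 10, 2010; it closes on Mar 22, 2010.

Mar 22, 2010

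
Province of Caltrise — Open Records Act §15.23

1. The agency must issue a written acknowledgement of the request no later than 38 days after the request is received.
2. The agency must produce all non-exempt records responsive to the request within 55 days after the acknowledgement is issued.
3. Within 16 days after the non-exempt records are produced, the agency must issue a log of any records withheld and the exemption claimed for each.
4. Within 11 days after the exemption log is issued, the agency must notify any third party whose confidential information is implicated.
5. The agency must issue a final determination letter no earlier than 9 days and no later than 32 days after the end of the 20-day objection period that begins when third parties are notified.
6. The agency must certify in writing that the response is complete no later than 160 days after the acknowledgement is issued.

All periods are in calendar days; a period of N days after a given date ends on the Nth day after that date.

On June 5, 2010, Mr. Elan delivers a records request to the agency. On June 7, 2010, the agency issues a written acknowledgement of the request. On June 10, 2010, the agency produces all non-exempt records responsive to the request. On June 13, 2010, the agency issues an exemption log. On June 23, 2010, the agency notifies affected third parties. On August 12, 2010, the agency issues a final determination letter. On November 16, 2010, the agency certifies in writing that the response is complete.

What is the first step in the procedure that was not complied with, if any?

Step 6

(1) due by June 5, 2010 + 38 days = July 13, 2010; done June 7, 2010 — timely.
(2) due by June 7, 2010 + 55 days = August 1, 2010; done June 10, 2010 — timely.
(3) due by June 10, 2010 + 16 days = June 26, 2010; completed June 13, 2010, before the deadline.
(4) due by June 13, 2010 + 11 days = June 24, 2010; done June 23, 2010 — timely.
(5) the permitted window runs from July 13, 2010 + 9 = July 22, 2010 to July 13, 2010 + 32 = August 14, 2010; done August 12, 2010 — within the window.
(6) due by June 7, 2010 + 160 days = November 14, 2010; done November 16, 2010 — 2 days late.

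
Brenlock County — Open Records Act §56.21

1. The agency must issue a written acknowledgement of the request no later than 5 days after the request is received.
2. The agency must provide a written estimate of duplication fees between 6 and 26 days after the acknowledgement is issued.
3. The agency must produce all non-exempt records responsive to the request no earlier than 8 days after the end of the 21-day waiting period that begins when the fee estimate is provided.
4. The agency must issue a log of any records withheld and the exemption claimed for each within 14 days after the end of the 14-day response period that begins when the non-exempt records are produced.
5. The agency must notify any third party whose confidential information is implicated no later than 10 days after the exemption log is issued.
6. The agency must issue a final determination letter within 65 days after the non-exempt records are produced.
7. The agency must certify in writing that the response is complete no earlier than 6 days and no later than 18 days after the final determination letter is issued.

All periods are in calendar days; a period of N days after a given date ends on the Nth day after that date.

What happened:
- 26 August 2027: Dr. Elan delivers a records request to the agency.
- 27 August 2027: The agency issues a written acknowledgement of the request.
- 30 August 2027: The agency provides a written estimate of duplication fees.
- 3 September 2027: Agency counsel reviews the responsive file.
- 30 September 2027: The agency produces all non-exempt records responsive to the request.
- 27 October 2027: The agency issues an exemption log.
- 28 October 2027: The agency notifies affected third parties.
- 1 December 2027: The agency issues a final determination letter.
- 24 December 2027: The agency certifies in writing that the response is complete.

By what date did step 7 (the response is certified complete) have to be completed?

19 December 2027

Step 7 runs from 1 December 2027, when the final determination letter is issued. The window is 6–18 days after 1 December 2027; it closes on 19 December 2027.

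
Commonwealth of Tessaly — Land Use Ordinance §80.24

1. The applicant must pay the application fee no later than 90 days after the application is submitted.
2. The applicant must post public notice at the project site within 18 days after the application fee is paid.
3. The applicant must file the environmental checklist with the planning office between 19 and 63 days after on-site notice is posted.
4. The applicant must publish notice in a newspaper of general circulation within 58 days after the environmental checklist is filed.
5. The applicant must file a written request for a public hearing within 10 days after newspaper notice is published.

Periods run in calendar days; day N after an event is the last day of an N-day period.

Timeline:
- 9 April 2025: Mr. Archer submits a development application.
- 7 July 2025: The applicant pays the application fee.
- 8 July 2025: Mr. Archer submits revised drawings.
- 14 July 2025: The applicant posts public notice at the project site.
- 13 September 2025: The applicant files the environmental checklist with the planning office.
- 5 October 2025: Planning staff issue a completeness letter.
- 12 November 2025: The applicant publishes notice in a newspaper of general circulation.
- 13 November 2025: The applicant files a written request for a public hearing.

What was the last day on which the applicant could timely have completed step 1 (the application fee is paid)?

8 July 2025

Step 1 runs from 9 April 2025, when the application is submitted. 90 days after 9 April 2025 is 8 July 2025.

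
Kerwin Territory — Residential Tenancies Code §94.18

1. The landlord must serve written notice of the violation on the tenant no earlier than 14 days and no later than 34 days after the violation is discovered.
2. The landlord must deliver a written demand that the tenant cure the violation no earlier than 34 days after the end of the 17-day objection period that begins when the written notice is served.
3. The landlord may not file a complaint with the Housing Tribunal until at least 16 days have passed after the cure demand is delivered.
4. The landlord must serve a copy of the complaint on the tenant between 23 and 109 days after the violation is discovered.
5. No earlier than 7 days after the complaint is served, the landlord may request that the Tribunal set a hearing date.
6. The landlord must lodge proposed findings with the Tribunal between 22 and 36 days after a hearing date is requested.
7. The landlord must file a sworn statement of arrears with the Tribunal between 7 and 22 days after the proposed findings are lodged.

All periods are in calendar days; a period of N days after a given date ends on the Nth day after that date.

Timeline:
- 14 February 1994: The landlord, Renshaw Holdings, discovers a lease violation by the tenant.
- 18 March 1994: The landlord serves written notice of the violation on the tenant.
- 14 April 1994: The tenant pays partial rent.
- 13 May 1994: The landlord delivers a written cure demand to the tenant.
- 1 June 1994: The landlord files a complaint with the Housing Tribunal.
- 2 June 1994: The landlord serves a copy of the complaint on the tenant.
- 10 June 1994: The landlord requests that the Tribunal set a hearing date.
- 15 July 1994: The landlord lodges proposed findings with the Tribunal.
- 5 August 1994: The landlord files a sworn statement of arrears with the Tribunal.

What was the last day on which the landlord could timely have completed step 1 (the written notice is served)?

20 March 1994

Step 1 runs from 14 February 1994, when the violation is discovered. The window is 14–34 days after 14 February 1994; it closes on 20 March 1994.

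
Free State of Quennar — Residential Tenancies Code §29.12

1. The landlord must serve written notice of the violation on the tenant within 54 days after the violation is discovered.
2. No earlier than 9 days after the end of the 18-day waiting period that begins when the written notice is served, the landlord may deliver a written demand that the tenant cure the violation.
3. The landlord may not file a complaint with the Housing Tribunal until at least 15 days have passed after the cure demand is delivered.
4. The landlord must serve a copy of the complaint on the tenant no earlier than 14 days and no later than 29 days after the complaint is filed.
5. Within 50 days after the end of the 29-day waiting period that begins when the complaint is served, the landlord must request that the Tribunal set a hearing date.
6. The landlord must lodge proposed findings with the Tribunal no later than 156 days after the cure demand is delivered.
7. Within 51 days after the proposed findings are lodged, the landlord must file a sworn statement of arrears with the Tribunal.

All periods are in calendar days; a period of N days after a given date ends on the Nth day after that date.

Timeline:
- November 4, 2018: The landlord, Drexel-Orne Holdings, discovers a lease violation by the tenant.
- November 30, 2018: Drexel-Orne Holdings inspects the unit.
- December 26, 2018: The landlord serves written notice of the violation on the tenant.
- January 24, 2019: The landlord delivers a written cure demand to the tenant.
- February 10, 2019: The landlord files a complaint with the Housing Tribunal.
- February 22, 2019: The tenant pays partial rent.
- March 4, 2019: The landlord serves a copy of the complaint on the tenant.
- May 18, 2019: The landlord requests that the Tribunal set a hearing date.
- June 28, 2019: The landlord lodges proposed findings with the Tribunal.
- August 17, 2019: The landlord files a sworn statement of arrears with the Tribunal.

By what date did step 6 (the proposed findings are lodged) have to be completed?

June 29, 2019

Step 6 runs from January 24, 2019, when the cure demand is delivered. 156 days after January 24, 2019 is June 29, 2019.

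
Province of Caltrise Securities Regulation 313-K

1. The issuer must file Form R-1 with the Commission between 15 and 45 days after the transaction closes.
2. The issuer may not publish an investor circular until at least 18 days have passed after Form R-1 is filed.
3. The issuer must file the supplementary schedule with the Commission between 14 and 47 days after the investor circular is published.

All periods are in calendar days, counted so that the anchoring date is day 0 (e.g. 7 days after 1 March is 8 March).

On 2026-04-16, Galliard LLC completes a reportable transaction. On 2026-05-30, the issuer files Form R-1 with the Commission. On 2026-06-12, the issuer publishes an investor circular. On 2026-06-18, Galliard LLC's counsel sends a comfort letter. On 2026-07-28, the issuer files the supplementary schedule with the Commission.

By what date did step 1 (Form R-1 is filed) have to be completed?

Step 1 runs from 2026-04-16, when the transaction closes. The window is 15–45 days after 2026-04-16; it closes on 2026-05-31.

2026-05-31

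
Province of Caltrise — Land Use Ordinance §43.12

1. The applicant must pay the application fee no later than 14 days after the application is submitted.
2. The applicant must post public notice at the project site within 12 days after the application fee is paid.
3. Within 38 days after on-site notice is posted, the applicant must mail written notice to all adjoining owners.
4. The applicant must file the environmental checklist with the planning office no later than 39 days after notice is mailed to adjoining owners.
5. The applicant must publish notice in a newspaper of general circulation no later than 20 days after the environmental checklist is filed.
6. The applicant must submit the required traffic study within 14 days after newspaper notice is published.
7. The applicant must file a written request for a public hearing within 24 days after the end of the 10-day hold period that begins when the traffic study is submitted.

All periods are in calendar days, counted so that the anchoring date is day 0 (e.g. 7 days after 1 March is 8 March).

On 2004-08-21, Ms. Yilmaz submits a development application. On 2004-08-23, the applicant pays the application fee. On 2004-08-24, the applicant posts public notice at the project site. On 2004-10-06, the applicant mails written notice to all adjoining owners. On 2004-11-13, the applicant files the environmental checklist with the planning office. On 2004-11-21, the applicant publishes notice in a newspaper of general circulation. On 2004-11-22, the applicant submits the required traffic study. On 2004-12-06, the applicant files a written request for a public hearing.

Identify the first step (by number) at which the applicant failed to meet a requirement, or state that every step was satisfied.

Step 3

(1) due by 2004-08-21 + 14 days = 2004-09-04; 2004-08-23 is within that limit.
(2) due by 2004-08-23 + 12 days = 2004-09-04; completed 2004-08-24, before the deadline.
(3) due by 2004-08-24 + 38 days = 2004-10-01; done 2004-10-06 — 5 days late.
The analysis stops there.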